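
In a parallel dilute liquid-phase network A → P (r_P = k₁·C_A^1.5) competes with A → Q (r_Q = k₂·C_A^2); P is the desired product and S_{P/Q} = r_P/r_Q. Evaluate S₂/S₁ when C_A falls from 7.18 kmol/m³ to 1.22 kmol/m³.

S_{P/Q} = (k₁/k₂)·C_A^-0.5, so S₂/S₁ = (C_{A,2}/C_{A,1})^-0.5.
= (1.22/7.18)^(-0.5) = (0.1699)^(-0.5) = 2.43.

2.43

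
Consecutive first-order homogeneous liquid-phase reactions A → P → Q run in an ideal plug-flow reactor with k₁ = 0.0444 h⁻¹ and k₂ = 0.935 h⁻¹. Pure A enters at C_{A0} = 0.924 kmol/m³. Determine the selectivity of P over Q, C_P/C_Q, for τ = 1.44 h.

For first-order series with pure A initially, C_P(τ) = k₁C_{A0}/(k₂−k₁)·(e^(−k₁τ) − e^(−k₂τ)).
e^(−k₁τ) = e^(−0.0444×1.44) = e^(−0.06394) = 0.9381; e^(−k₂τ) = e^(−1.346) = 0.2602.
C_P = 0.0444×0.924/(0.935−0.0444) × (0.9381−0.2602) = 0.04607×0.6779 = 0.03123 kmol/m³.
C_A = C_{A0}e^(−k₁τ) = 0.8668 kmol/m³, so C_Q = C_{A0}−C_A−C_P = 0.02600 kmol/m³; C_P/C_Q = 1.20.

1.20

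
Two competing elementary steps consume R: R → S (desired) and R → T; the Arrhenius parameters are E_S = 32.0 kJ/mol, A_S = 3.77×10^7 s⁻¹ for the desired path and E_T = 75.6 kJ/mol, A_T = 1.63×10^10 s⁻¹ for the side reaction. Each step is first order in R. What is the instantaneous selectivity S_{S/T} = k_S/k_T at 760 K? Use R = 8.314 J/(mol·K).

2.30

With equal orders, S_{S/T} = k_S/k_T = (A_S/A_T)·exp[(E_T−E_S)/(RT)].
(E_T−E_S)/(RT) = (75.6−32.0)×10³/(8.314×760) = 43600/6319 = 6.900.
k_S/k_T = (3.77×10^7/1.63×10^10)·exp(6.900) = 0.002313 × 992.5 = 2.30.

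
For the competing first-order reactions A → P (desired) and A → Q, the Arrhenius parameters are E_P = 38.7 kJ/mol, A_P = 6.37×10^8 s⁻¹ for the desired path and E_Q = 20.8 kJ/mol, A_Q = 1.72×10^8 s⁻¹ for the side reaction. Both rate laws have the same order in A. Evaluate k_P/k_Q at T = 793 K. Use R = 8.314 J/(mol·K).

Since both paths have the same order in A, the concentration cancels and S_{P/Q} = k_P/k_Q = (A_P/A_Q)·exp[(E_Q−E_P)/(RT)].
(E_Q−E_P)/(RT) = (20.8−38.7)×10³/(8.314×793) = -17900/6593 = -2.715.
k_P/k_Q = (6.37×10^8/1.72×10^8)·exp(-2.715) = 3.703 × 0.06620 = 0.245.

0.245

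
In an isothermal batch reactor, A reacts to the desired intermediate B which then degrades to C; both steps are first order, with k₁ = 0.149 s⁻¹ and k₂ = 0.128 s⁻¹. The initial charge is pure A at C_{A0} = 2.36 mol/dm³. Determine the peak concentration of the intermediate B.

0.935 mol/dm³

Evaluating C_B at t_opt = ln(k₂/k₁)/(k₂−k₁) gives C_{B,max}/C_{A0} = (k₁/k₂)^[k₂/(k₂−k₁)].
= (0.149/0.128)^(0.128/(0.128−0.149)) = (1.164)^(-6.095) = 0.3961.
C_{B,max} = 0.3961×2.36 = 0.935 mol/dm³.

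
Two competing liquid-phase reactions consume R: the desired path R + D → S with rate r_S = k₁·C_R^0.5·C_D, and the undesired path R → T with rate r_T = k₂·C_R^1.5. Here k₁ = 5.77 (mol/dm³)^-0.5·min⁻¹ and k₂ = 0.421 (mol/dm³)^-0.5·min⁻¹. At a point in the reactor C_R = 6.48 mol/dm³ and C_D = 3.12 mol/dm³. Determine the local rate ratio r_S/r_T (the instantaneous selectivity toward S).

S_{S/T} = r_S/r_T = (k₁·C_R^0.5·C_D)/(k₂·C_R^1.5) = (k₁/k₂)·C_R⁻¹·C_D.
= (5.77×6.480^0.5×3.120) / (0.421×6.480^1.5) = 45.83/6.945 = 6.60.

6.60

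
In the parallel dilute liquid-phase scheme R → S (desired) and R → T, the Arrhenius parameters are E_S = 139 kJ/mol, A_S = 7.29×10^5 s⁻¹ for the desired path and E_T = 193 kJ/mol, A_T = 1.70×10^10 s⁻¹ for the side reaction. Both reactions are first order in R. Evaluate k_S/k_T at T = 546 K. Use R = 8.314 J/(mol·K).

6.29

Since both paths have the same order in R, the concentration cancels and S_{S/T} = k_S/k_T = (A_S/A_T)·exp[(E_T−E_S)/(RT)].
(E_T−E_S)/(RT) = (193−139)×10³/(8.314×546) = 54000/4539 = 11.90.
k_S/k_T = (7.29×10^5/1.70×10^10)·exp(11.90) = 4.288×10^-5 × 1.466×10^5 = 6.29.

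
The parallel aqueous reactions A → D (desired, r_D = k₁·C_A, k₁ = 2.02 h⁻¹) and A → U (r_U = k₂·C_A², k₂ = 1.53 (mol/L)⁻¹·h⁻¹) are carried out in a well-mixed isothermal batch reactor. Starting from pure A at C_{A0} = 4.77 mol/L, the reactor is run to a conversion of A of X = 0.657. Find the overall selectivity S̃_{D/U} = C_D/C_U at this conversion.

C_A = C_{A0}(1−X) = 1.636 mol/L.
Along a PFR/batch, dC_D/dC_A = −r_D/(r_D+r_U) = −k₁/(k₁+k₂·C_A).
Integrating from C_{A0} to C_A: C_D = (2.02/1.53)·ln[(2.02+1.53·4.77)/(2.02+1.53·1.64)] = 1.320·ln(9.318/4.523) = 0.9542 mol/L.
C_U = (C_{A0}−C_A)−C_D = 2.180 mol/L; S̃_{D/U} = 0.9542/2.180 = 0.438.

0.438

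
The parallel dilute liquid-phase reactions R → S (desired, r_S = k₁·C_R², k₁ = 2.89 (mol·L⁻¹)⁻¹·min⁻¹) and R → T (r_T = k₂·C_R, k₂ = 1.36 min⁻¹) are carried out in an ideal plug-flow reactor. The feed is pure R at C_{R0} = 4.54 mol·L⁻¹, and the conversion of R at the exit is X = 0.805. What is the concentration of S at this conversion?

C_R = C_{R0}(1−X) = 0.8853 mol·L⁻¹.
Along a PFR/batch, dC_T/dC_R = −r_T/(r_S+r_T) = −k₂/(k₂+k₁·C_R).
Integrating from C_{R0} to C_R: C_T = (1.36/2.89)·ln[(1.36+2.89·4.54)/(1.36+2.89·0.885)] = 0.4706·ln(14.48/3.919) = 0.6151 mol·L⁻¹.
Then C_S = (C_{R0}−C_R) − C_T = 3.655 − 0.6151 = 3.040 mol·L⁻¹.

3.04 mol·L⁻¹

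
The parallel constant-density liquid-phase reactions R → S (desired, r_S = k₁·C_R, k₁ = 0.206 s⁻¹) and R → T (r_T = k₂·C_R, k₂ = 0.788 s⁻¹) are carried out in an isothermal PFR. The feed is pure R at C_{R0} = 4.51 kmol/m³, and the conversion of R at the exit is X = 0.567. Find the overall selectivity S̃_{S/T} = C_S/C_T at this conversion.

0.261

C_R = C_{R0}(1−X) = 1.953 kmol/m³.
Both paths are first order in R, so the instantaneous fraction to S is constant: dC_S/d(−C_R) = k₁/(k₁+k₂) = 0.2072.
C_S = 0.2072·(C_{R0}−C_R) = 0.2072×2.557 = 0.530 kmol/m³.
C_T = (C_{R0}−C_R)−C_S = 2.027 kmol/m³; S̃_{S/T} = 0.5300/2.027 = 0.261.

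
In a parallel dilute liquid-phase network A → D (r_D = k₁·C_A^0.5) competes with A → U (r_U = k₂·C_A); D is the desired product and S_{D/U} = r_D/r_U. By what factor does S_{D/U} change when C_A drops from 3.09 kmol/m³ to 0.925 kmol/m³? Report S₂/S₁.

1.83

S_{D/U} = (k₁/k₂)·C_A^-0.5, so S₂/S₁ = (C_{A,2}/C_{A,1})^-0.5.
= (0.925/3.09)^(-0.5) = (0.2994)^(-0.5) = 1.83.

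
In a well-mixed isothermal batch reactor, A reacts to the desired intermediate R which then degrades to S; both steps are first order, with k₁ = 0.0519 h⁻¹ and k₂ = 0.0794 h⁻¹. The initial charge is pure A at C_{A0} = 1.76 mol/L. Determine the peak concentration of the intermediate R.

Evaluating C_R at t_opt = ln(k₂/k₁)/(k₂−k₁) gives C_{R,max}/C_{A0} = (k₁/k₂)^[k₂/(k₂−k₁)].
= (0.0519/0.0794)^(0.0794/(0.0794−0.0519)) = (0.6537)^(2.887) = 0.2930.
C_{R,max} = 0.2930×1.76 = 0.516 mol/L.

0.516 mol/L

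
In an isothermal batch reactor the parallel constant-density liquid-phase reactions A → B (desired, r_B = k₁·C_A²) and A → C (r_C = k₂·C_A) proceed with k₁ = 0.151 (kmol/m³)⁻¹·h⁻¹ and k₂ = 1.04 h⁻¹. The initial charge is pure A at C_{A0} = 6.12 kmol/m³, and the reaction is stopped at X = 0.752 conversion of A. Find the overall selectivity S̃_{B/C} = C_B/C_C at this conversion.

C_A = C_{A0}(1−X) = 1.518 kmol/m³.
Along a PFR/batch, dC_C/dC_A = −r_C/(r_B+r_C) = −k₂/(k₂+k₁·C_A).
Integrating from C_{A0} to C_A: C_C = (1.04/0.151)·ln[(1.04+0.151·6.12)/(1.04+0.151·1.52)] = 6.887·ln(1.964/1.269) = 3.008 kmol/m³.
Then C_B = (C_{A0}−C_A) − C_C = 4.602 − 3.008 = 1.595 kmol/m³.
S̃_{B/C} = C_B/C_C = 1.595/3.008 = 0.530.

0.530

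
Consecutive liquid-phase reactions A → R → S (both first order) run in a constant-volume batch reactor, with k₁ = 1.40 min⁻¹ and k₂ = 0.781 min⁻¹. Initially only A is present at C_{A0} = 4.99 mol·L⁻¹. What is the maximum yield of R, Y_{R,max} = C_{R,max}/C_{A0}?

For a first-order series the maximum intermediate yield is C_{R,max}/C_{A0} = (k₁/k₂)^[k₂/(k₂−k₁)].
= (1.40/0.781)^(0.781/(0.781−1.40)) = (1.793)^(-1.262) = 0.4788.

0.479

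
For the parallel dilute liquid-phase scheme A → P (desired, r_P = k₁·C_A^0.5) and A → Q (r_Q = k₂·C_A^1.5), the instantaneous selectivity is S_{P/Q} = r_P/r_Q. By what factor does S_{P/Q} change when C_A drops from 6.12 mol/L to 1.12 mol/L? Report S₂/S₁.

5.46

S_{P/Q} = (k₁/k₂)·C_A⁻¹, so S₂/S₁ = (C_{A,2}/C_{A,1})⁻¹.
= 6.12/1.12 = 5.46.
Selectivity toward P rises as C_A falls — low-concentration operation is favoured.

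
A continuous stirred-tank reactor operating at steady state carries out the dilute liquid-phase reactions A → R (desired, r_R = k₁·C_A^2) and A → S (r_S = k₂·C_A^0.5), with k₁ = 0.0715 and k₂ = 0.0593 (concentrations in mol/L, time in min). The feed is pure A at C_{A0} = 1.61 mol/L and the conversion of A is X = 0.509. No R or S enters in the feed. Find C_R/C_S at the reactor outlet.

0.847

Exit C_A = C_{A0}(1−X) = 1.61×0.491 = 0.7905 mol/L.
Rates in a CSTR are evaluated at the outlet concentration: r_R = 0.0715×0.7905^2 = 0.04468, r_S = 0.0593×0.7905^0.5 = 0.05272.
Overall selectivity = C_R/C_S = r_Rτ/(r_Sτ) = r_R/r_S = 0.847.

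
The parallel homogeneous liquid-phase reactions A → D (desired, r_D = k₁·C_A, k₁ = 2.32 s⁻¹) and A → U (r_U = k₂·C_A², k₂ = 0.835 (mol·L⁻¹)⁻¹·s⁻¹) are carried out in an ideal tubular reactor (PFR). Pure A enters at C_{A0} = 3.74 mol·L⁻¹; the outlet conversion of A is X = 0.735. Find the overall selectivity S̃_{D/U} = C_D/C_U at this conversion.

1.24

C_A = C_{A0}(1−X) = 0.9911 mol·L⁻¹.
Along a PFR/batch, dC_D/dC_A = −r_D/(r_D+r_U) = −k₁/(k₁+k₂·C_A).
Integrating from C_{A0} to C_A: C_D = (2.32/0.835)·ln[(2.32+0.835·3.74)/(2.32+0.835·0.991)] = 2.778·ln(5.443/3.148) = 1.522 mol·L⁻¹.
C_U = (C_{A0}−C_A)−C_D = 1.227 mol·L⁻¹; S̃_{D/U} = 1.522/1.227 = 1.24.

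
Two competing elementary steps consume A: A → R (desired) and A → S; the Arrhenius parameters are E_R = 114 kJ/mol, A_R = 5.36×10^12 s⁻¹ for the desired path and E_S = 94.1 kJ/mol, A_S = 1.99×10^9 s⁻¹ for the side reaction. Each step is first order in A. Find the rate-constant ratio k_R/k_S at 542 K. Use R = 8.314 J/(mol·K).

32.5

k_R/k_S = (A_R/A_S)·exp[−(E_R−E_S)/(RT)] = (A_R/A_S)·exp[(E_S−E_R)/(RT)].
(E_S−E_R)/(RT) = (94.1−114)×10³/(8.314×542) = -19900/4506 = -4.416.
k_R/k_S = (5.36×10^12/1.99×10^9)·exp(-4.416) = 2693 × 0.01208 = 32.5.
Since E_R > E_S, raising the temperature improves selectivity toward R.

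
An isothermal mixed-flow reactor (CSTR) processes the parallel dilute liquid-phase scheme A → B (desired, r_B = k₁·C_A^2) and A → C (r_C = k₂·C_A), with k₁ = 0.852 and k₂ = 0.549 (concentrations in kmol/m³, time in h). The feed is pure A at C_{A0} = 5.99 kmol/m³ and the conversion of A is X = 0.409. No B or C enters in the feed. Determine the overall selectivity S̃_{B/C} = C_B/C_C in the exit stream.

Exit C_A = C_{A0}(1−X) = 5.99×0.591 = 3.540 kmol/m³.
Rates in a CSTR are evaluated at the outlet concentration: r_B = 0.852×3.540^2 = 10.68, r_C = 0.549×3.540 = 1.944.
Overall selectivity = C_B/C_C = r_Bτ/(r_Cτ) = r_B/r_C = 5.49.

5.49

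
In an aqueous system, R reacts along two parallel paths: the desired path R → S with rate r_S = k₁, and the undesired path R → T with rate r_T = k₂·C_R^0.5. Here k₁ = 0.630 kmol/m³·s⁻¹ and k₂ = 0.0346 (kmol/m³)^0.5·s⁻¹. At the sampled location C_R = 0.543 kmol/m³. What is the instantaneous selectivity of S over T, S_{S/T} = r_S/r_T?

24.7

S_{S/T} = r_S/r_T = (k₁)/(k₂·C_R^0.5) = (k₁/k₂)·C_R^-0.5.
= (0.630) / (0.0346×0.5430^0.5) = 0.6300/0.02550 = 24.7.
The undesired path is higher order in R, so low C_R (CSTR or dilute feed) favours S.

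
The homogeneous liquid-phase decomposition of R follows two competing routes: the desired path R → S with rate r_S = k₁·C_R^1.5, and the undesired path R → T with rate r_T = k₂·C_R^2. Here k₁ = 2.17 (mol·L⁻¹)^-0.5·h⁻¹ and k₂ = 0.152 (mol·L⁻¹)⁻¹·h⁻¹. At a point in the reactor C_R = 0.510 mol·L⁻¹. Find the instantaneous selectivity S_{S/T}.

20.0

S_{S/T} = r_S/r_T = (k₁·C_R^1.5)/(k₂·C_R^2) = (k₁/k₂)·C_R^-0.5.
= (2.17×0.5100^1.5) / (0.152×0.5100^2) = 0.7903/0.03954 = 20.0.
The undesired path is higher order in R, so low C_R (CSTR or dilute feed) favours S.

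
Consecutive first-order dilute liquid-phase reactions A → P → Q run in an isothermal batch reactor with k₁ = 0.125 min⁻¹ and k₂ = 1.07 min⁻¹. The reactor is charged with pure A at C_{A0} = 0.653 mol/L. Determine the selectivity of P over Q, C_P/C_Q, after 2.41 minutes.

For first-order series with pure A initially, C_P(t) = k₁C_{A0}/(k₂−k₁)·(e^(−k₁t) − e^(−k₂t)).
e^(−k₁t) = e^(−0.125×2.41) = e^(−0.3013) = 0.7399; e^(−k₂t) = e^(−2.579) = 0.07587.
C_P = 0.125×0.653/(1.07−0.125) × (0.7399−0.07587) = 0.08638×0.6640 = 0.05736 mol/L.
C_A = C_{A0}e^(−k₁t) = 0.4831 mol/L, so C_Q = C_{A0}−C_A−C_P = 0.1125 mol/L; C_P/C_Q = 0.510.

0.510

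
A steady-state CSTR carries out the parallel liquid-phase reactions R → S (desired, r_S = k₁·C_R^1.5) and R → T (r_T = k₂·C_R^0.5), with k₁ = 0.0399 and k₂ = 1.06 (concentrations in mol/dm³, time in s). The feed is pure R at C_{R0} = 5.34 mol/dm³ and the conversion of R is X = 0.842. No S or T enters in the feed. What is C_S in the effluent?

0.138 mol/dm³

Exit C_R = C_{R0}(1−X) = 5.34×0.158 = 0.8437 mol/dm³.
In a CSTR the entire volume is at exit conditions, so r_S = 0.0399×0.8437^1.5 = 0.03092 and r_T = 1.06×0.8437^0.5 = 0.9737.
Fraction of consumed R going to S: r_S/(r_S+r_T) = 0.03078.
C_S = 0.03078·C_{R0}·X = 0.03078×5.34×0.842 = 0.138 mol/dm³.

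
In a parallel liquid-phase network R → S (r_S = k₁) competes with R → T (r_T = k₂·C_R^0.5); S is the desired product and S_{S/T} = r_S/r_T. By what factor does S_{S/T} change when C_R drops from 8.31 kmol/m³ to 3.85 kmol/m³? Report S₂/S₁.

1.47

S_{S/T} = (k₁/k₂)·C_R^-0.5, so S₂/S₁ = (C_{R,2}/C_{R,1})^-0.5.
= (3.85/8.31)^(-0.5) = (0.4633)^(-0.5) = 1.47.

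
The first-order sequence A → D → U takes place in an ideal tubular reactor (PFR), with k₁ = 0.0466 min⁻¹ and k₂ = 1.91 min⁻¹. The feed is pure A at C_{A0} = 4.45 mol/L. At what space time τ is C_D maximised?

1.99 min

Setting dC_D/dτ = 0 gives τ_opt = ln(k₂/k₁)/(k₂−k₁).
= ln(1.91/0.0466)/(1.91−0.0466) = ln(40.99)/1.863 = 3.713/1.863 = 1.99 min.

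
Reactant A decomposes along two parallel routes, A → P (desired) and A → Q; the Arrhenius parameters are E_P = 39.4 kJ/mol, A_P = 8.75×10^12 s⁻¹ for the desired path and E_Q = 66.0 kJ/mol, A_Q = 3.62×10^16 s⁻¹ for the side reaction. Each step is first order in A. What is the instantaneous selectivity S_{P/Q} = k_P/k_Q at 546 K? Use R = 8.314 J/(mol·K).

Since both paths have the same order in A, the concentration cancels and S_{P/Q} = k_P/k_Q = (A_P/A_Q)·exp[(E_Q−E_P)/(RT)].
(E_Q−E_P)/(RT) = (66.0−39.4)×10³/(8.314×546) = 26600/4539 = 5.860.
k_P/k_Q = (8.75×10^12/3.62×10^16)·exp(5.860) = 2.417×10^-4 × 350.6 = 0.0848.

0.0848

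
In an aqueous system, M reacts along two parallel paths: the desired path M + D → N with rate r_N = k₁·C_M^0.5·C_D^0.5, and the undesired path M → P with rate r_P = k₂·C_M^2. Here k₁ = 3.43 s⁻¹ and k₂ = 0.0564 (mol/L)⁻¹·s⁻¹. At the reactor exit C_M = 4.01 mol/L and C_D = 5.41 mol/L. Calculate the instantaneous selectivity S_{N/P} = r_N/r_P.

S_{N/P} = r_N/r_P = (k₁·C_M^0.5·C_D^0.5)/(k₂·C_M^2) = (k₁/k₂)·C_M^-1.5·C_D^0.5.
= (3.43×4.010^0.5×5.410^0.5) / (0.0564×4.010^2) = 15.98/0.9069 = 17.6.

17.6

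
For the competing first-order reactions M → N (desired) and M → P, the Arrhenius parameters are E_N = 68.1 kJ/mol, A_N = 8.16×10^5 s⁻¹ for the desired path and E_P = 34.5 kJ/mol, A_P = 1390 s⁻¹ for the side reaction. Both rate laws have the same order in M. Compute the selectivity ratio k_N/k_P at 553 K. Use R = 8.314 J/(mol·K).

0.393

k_N/k_P = (A_N/A_P)·exp[−(E_N−E_P)/(RT)] = (A_N/A_P)·exp[(E_P−E_N)/(RT)].
(E_P−E_N)/(RT) = (34.5−68.1)×10³/(8.314×553) = -33600/4598 = -7.308.
k_N/k_P = (8.16×10^5/1390)·exp(-7.308) = 587.1 × 6.701×10^-4 = 0.393.
Since E_N > E_P, raising the temperature improves selectivity toward N.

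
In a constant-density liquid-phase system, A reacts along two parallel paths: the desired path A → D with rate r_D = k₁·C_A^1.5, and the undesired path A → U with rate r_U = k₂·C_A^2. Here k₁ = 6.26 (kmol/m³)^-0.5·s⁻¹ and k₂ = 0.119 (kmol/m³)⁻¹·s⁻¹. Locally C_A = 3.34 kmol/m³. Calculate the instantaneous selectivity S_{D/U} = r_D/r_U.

S_{D/U} = r_D/r_U = (k₁·C_A^1.5)/(k₂·C_A^2) = (k₁/k₂)·C_A^-0.5.
= (6.26×3.340^1.5) / (0.119×3.340^2) = 38.21/1.328 = 28.8.
The undesired path is higher order in A, so low C_A (CSTR or dilute feed) favours D.

28.8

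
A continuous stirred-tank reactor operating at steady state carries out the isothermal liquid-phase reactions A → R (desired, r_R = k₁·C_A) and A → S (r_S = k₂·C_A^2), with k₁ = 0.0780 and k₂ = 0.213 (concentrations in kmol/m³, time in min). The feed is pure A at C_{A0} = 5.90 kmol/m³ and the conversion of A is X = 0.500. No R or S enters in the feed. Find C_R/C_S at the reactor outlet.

Exit C_A = C_{A0}(1−X) = 5.90×0.500 = 2.950 kmol/m³.
A CSTR operates uniformly at the exit composition, giving r_R = 0.2301 and r_S = 1.854 (each k·C_A^n at C_A = 2.950).
Overall selectivity = C_R/C_S = r_Rτ/(r_Sτ) = r_R/r_S = 0.124.

0.124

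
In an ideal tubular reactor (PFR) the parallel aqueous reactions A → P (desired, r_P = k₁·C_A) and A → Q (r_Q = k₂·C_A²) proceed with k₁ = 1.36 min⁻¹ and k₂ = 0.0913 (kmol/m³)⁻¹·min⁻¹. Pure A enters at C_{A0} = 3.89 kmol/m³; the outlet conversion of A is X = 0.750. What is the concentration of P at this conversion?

C_A = C_{A0}(1−X) = 0.9725 kmol/m³.
Along a PFR/batch, dC_P/dC_A = −r_P/(r_P+r_Q) = −k₁/(k₁+k₂·C_A).
Integrating from C_{A0} to C_A: C_P = (1.36/0.0913)·ln[(1.36+0.0913·3.89)/(1.36+0.0913·0.973)] = 14.90·ln(1.715/1.449) = 2.514 kmol/m³.

2.51 kmol/m³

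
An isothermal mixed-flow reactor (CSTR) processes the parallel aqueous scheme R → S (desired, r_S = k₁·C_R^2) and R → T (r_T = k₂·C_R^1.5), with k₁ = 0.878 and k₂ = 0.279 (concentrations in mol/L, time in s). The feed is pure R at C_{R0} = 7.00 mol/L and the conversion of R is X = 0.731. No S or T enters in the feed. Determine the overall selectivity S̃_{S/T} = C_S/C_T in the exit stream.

Exit C_R = C_{R0}(1−X) = 7.00×0.269 = 1.883 mol/L.
Rates in a CSTR are evaluated at the outlet concentration: r_S = 0.878×1.883^2 = 3.113, r_T = 0.279×1.883^1.5 = 0.7209.
Overall selectivity = C_S/C_T = r_Sτ/(r_Tτ) = r_S/r_T = 4.32.

4.32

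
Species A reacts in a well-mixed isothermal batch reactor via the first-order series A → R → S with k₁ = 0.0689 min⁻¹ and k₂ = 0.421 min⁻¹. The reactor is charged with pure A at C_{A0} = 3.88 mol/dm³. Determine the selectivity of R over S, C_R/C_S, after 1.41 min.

Solving the coupled first-order balances gives C_R(t) = [k₁/(k₂−k₁)]·C_{A0}·(e^(−k₁t) − e^(−k₂t)).
e^(−k₁t) = e^(−0.0689×1.41) = e^(−0.09715) = 0.9074; e^(−k₂t) = e^(−0.5936) = 0.5523.
C_R = 0.0689×3.88/(0.421−0.0689) × (0.9074−0.5523) = 0.7593×0.3551 = 0.2696 mol/dm³.
C_A = C_{A0}e^(−k₁t) = 3.521 mol/dm³, so C_S = C_{A0}−C_A−C_R = 0.08960 mol/dm³; C_R/C_S = 3.01.

3.01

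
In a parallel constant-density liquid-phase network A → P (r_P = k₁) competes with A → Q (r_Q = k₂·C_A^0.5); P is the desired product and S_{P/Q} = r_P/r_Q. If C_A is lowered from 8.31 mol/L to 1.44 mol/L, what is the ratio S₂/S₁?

S_{P/Q} = (k₁/k₂)·C_A^-0.5, so S₂/S₁ = (C_{A,2}/C_{A,1})^-0.5.
= (1.44/8.31)^(-0.5) = (0.1733)^(-0.5) = 2.40.

2.40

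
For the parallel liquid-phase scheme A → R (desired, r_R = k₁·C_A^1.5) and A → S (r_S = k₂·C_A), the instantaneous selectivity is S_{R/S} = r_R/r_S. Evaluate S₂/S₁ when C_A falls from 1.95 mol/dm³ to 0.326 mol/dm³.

S_{R/S} = (k₁/k₂)·C_A^0.5, so S₂/S₁ = (C_{A,2}/C_{A,1})^0.5.
= (0.326/1.95)^0.5 = (0.1672)^0.5 = 0.409.
Selectivity toward R falls as C_A falls — high-concentration operation is favoured.

0.409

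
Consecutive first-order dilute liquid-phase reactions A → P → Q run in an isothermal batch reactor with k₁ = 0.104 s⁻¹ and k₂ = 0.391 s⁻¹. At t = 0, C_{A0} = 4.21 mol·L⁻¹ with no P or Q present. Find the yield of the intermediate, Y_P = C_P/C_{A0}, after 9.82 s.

0.123

The intermediate concentration in a first-order A→B→C sequence is C_P = k₁C_{A0}(e^(−k₁t) − e^(−k₂t))/(k₂−k₁).
e^(−k₁t) = e^(−0.104×9.82) = e^(−1.021) = 0.3601; e^(−k₂t) = e^(−3.840) = 0.02150.
C_P = 0.104×4.21/(0.391−0.104) × (0.3601−0.02150) = 1.526×0.3386 = 0.5166 mol·L⁻¹.
Y_P = C_P/C_{A0} = 0.5166/4.21 = 0.123.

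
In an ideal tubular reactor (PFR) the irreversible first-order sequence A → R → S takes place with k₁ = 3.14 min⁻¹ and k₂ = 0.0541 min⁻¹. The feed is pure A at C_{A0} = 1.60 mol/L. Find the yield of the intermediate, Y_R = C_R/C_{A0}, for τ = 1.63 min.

0.926

Solving the coupled first-order balances gives C_R(τ) = [k₁/(k₂−k₁)]·C_{A0}·(e^(−k₁τ) − e^(−k₂τ)).
e^(−k₁τ) = e^(−3.14×1.63) = e^(−5.118) = 0.005987; e^(−k₂τ) = e^(−0.08818) = 0.9156.
C_R = 3.14×1.60/(0.0541−3.14) × (0.005987−0.9156) = (-1.628)×(-0.9096) = 1.481 mol/L.
Y_R = C_R/C_{A0} = 1.481/1.60 = 0.926.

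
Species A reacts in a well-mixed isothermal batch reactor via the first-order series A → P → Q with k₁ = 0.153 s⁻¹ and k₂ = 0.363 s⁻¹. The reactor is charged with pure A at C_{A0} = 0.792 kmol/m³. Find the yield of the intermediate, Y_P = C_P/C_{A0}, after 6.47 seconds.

The intermediate concentration in a first-order A→B→C sequence is C_P = k₁C_{A0}(e^(−k₁t) − e^(−k₂t))/(k₂−k₁).
e^(−k₁t) = e^(−0.153×6.47) = e^(−0.9899) = 0.3716; e^(−k₂t) = e^(−2.349) = 0.09550.
C_P = 0.153×0.792/(0.363−0.153) × (0.3716−0.09550) = 0.5770×0.2761 = 0.1593 kmol/m³.
Y_P = C_P/C_{A0} = 0.1593/0.792 = 0.201.

0.201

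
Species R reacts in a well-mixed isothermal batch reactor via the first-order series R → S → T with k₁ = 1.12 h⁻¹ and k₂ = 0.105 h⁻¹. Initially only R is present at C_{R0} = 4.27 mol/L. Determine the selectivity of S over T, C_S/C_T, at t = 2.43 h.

5.15

For first-order series with pure R initially, C_S(t) = k₁C_{R0}/(k₂−k₁)·(e^(−k₁t) − e^(−k₂t)).
e^(−k₁t) = e^(−1.12×2.43) = e^(−2.722) = 0.06577; e^(−k₂t) = e^(−0.2551) = 0.7748.
C_S = 1.12×4.27/(0.105−1.12) × (0.06577−0.7748) = (-4.712)×(-0.7090) = 3.341 mol/L.
C_R = C_{R0}e^(−k₁t) = 0.2808 mol/L, so C_T = C_{R0}−C_R−C_S = 0.6484 mol/L; C_S/C_T = 5.15.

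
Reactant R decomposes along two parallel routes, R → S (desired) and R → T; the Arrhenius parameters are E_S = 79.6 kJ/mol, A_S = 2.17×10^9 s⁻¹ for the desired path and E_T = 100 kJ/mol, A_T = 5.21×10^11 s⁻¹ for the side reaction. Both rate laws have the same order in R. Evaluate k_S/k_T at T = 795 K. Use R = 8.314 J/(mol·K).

With equal orders, S_{S/T} = k_S/k_T = (A_S/A_T)·exp[(E_T−E_S)/(RT)].
(E_T−E_S)/(RT) = (100−79.6)×10³/(8.314×795) = 20400/6610 = 3.086.
k_S/k_T = (2.17×10^9/5.21×10^11)·exp(3.086) = 0.004165 × 21.90 = 0.0912.
Since E_S < E_T, lowering the temperature improves selectivity toward S.

0.0912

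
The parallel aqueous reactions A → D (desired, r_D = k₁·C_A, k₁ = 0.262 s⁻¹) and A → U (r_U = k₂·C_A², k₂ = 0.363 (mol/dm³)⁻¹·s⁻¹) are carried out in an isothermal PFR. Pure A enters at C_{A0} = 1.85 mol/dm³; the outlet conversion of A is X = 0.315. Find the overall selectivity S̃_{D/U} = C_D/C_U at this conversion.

0.467

C_A = C_{A0}(1−X) = 1.267 mol/dm³.
Along a PFR/batch, dC_D/dC_A = −r_D/(r_D+r_U) = −k₁/(k₁+k₂·C_A).
Integrating from C_{A0} to C_A: C_D = (0.262/0.363)·ln[(0.262+0.363·1.85)/(0.262+0.363·1.27)] = 0.7218·ln(0.9335/0.7220) = 0.1855 mol/dm³.
C_U = (C_{A0}−C_A)−C_D = 0.3973 mol/dm³; S̃_{D/U} = 0.1855/0.3973 = 0.467.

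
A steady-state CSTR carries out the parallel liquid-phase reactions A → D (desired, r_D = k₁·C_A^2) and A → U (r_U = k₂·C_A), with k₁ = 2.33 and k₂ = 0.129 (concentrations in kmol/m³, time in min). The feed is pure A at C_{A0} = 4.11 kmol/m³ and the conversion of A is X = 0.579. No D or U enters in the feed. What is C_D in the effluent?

Exit C_A = C_{A0}(1−X) = 4.11×0.421 = 1.730 kmol/m³.
In a CSTR the entire volume is at exit conditions, so r_D = 2.33×1.730^2 = 6.976 and r_U = 0.129×1.730 = 0.2232.
Fraction of consumed A going to D: r_D/(r_D+r_U) = 0.9690.
C_D = 0.9690·C_{A0}·X = 0.9690×4.11×0.579 = 2.31 kmol/m³.

2.31 kmol/m³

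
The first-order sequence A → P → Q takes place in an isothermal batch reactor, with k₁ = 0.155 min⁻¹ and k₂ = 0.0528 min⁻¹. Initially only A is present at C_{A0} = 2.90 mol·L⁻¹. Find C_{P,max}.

1.66 mol·L⁻¹

For a first-order series the maximum intermediate yield is C_{P,max}/C_{A0} = (k₁/k₂)^[k₂/(k₂−k₁)].
= (0.155/0.0528)^(0.0528/(0.0528−0.155)) = (2.936)^(-0.5166) = 0.5733.
C_{P,max} = 0.5733×2.90 = 1.66 mol·L⁻¹.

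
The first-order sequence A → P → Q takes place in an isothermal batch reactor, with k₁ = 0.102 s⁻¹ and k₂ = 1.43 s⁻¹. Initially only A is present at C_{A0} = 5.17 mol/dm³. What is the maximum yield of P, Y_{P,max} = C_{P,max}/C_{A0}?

For a first-order series the maximum intermediate yield is C_{P,max}/C_{A0} = (k₁/k₂)^[k₂/(k₂−k₁)].
= (0.102/1.43)^(1.43/(1.43−0.102)) = (0.07133)^(1.077) = 0.05824.

0.0582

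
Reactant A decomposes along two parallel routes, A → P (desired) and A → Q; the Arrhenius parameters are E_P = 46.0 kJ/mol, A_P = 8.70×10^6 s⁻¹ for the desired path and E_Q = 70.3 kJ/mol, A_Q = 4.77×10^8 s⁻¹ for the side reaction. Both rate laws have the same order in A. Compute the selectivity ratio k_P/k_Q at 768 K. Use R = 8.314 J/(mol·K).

Since both paths have the same order in A, the concentration cancels and S_{P/Q} = k_P/k_Q = (A_P/A_Q)·exp[(E_Q−E_P)/(RT)].
(E_Q−E_P)/(RT) = (70.3−46.0)×10³/(8.314×768) = 24300/6385 = 3.806.
k_P/k_Q = (8.70×10^6/4.77×10^8)·exp(3.806) = 0.01824 × 44.96 = 0.820.

0.820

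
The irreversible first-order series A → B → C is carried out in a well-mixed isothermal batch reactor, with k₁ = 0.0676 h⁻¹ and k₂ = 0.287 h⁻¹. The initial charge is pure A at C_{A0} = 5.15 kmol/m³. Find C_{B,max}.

For a first-order series the maximum intermediate yield is C_{B,max}/C_{A0} = (k₁/k₂)^[k₂/(k₂−k₁)].
= (0.0676/0.287)^(0.287/(0.287−0.0676)) = (0.2355)^(1.308) = 0.1509.
C_{B,max} = 0.1509×5.15 = 0.777 kmol/m³.

0.777 kmol/m³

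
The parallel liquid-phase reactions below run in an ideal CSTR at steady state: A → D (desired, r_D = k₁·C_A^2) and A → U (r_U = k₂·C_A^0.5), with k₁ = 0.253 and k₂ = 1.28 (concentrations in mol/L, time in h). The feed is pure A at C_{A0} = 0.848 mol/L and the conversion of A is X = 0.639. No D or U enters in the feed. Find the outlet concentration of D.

0.0176 mol/L

Exit C_A = C_{A0}(1−X) = 0.848×0.361 = 0.3061 mol/L.
In a CSTR the entire volume is at exit conditions, so r_D = 0.253×0.3061^2 = 0.02371 and r_U = 1.28×0.3061^0.5 = 0.7082.
Fraction of consumed A going to D: r_D/(r_D+r_U) = 0.03239.
C_D = 0.03239·C_{A0}·X = 0.03239×0.848×0.639 = 0.0176 mol/L.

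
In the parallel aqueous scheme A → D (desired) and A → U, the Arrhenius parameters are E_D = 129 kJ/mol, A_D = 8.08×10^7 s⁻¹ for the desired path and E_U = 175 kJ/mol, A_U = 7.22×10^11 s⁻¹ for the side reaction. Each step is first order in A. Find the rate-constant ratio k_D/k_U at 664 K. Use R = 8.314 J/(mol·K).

k_D/k_U = (A_D/A_U)·exp[−(E_D−E_U)/(RT)] = (A_D/A_U)·exp[(E_U−E_D)/(RT)].
(E_U−E_D)/(RT) = (175−129)×10³/(8.314×664) = 46000/5520 = 8.333.
k_D/k_U = (8.08×10^7/7.22×10^11)·exp(8.333) = 1.119×10^-4 × 4157 = 0.465.

0.465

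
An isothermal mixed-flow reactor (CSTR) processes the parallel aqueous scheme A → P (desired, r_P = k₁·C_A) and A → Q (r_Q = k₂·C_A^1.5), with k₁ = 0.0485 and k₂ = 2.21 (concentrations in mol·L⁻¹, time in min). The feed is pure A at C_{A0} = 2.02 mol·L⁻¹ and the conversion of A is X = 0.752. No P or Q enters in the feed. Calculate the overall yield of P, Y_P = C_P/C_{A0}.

Exit C_A = C_{A0}(1−X) = 2.02×0.248 = 0.5010 mol·L⁻¹.
A CSTR operates uniformly at the exit composition, giving r_P = 0.02430 and r_Q = 0.7836 (each k·C_A^n at C_A = 0.5010).
Fraction of consumed A going to P: r_P/(r_P+r_Q) = 0.03007.
C_P = 0.03007·C_{A0}·X = 0.03007×2.02×0.752 = 0.0457 mol·L⁻¹; Y_P = C_P/C_{A0} = 0.0226.

0.0226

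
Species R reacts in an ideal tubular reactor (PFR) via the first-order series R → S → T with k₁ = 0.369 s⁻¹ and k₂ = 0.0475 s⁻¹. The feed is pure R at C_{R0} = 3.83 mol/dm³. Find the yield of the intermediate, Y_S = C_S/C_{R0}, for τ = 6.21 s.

0.738

The intermediate concentration in a first-order A→B→C sequence is C_S = k₁C_{R0}(e^(−k₁τ) − e^(−k₂τ))/(k₂−k₁).
e^(−k₁τ) = e^(−0.369×6.21) = e^(−2.291) = 0.1011; e^(−k₂τ) = e^(−0.2950) = 0.7446.
C_S = 0.369×3.83/(0.0475−0.369) × (0.1011−0.7446) = (-4.396)×(-0.6434) = 2.828 mol/dm³.
Y_S = C_S/C_{R0} = 2.828/3.83 = 0.738.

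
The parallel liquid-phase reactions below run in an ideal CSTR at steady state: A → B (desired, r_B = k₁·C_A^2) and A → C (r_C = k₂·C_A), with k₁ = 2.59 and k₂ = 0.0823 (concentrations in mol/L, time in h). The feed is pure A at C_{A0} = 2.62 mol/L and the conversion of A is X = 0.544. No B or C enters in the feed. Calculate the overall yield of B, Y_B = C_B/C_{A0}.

0.530

Exit C_A = C_{A0}(1−X) = 2.62×0.456 = 1.195 mol/L.
In a CSTR the entire volume is at exit conditions, so r_B = 2.59×1.195^2 = 3.697 and r_C = 0.0823×1.195 = 0.09833.
Fraction of consumed A going to B: r_B/(r_B+r_C) = 0.9741.
C_B = 0.9741·C_{A0}·X = 0.9741×2.62×0.544 = 1.39 mol/L; Y_B = C_B/C_{A0} = 0.530.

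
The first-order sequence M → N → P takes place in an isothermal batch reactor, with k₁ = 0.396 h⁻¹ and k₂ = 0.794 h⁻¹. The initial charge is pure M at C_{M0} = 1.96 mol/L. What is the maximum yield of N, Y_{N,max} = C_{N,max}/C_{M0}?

Evaluating C_N at t_opt = ln(k₂/k₁)/(k₂−k₁) gives C_{N,max}/C_{M0} = (k₁/k₂)^[k₂/(k₂−k₁)].
= (0.396/0.794)^(0.794/(0.794−0.396)) = (0.4987)^(1.995) = 0.2496.

0.250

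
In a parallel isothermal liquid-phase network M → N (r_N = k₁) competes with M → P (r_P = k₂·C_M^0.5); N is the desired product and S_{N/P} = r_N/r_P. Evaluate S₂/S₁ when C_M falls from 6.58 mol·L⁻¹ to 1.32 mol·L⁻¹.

2.23

S_{N/P} = (k₁/k₂)·C_M^-0.5, so S₂/S₁ = (C_{M,2}/C_{M,1})^-0.5.
= (1.32/6.58)^(-0.5) = (0.2006)^(-0.5) = 2.23.
Selectivity toward N rises as C_M falls — low-concentration operation is favoured.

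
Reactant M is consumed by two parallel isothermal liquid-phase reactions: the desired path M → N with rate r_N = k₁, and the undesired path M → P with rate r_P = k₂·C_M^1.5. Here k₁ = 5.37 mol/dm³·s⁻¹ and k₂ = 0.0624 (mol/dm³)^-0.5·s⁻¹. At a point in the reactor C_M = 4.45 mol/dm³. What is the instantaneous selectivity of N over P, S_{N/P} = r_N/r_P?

9.17

S_{N/P} = r_N/r_P = (k₁)/(k₂·C_M^1.5) = (k₁/k₂)·C_M^-1.5.
= (5.37) / (0.0624×4.450^1.5) = 5.370/0.5858 = 9.17.
The undesired path is higher order in M, so low C_M (CSTR or dilute feed) favours N.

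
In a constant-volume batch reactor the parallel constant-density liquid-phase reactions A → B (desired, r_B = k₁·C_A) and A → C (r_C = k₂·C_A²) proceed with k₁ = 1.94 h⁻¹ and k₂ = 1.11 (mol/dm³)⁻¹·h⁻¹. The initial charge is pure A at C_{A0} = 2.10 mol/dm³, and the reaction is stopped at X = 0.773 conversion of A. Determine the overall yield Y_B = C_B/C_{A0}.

C_A = C_{A0}(1−X) = 0.4767 mol/dm³.
Along a PFR/batch, dC_B/dC_A = −r_B/(r_B+r_C) = −k₁/(k₁+k₂·C_A).
Integrating from C_{A0} to C_A: C_B = (1.94/1.11)·ln[(1.94+1.11·2.10)/(1.94+1.11·0.477)] = 1.748·ln(4.271/2.469) = 0.9577 mol/dm³.
Y_B = C_B/C_{A0} = 0.9577/2.10 = 0.456.

0.456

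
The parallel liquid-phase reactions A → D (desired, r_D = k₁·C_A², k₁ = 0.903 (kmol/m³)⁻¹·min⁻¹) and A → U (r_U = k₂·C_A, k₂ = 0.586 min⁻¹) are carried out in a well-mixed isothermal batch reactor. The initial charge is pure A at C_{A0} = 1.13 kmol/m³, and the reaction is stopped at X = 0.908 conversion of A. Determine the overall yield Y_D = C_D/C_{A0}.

0.414

C_A = C_{A0}(1−X) = 0.1040 kmol/m³.
Along a PFR/batch, dC_U/dC_A = −r_U/(r_D+r_U) = −k₂/(k₂+k₁·C_A).
Integrating from C_{A0} to C_A: C_U = (0.586/0.903)·ln[(0.586+0.903·1.13)/(0.586+0.903·0.104)] = 0.6489·ln(1.606/0.6799) = 0.5580 kmol/m³.
Then C_D = (C_{A0}−C_A) − C_U = 1.026 − 0.5580 = 0.4681 kmol/m³.
Y_D = C_D/C_{A0} = 0.4681/1.13 = 0.414.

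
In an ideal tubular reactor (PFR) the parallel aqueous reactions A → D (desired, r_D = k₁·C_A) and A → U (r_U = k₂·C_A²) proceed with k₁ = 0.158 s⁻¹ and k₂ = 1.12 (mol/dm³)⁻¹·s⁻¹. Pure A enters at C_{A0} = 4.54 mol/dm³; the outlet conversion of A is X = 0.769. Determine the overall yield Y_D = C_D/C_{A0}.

C_A = C_{A0}(1−X) = 1.049 mol/dm³.
Along a PFR/batch, dC_D/dC_A = −r_D/(r_D+r_U) = −k₁/(k₁+k₂·C_A).
Integrating from C_{A0} to C_A: C_D = (0.158/1.12)·ln[(0.158+1.12·4.54)/(0.158+1.12·1.05)] = 0.1411·ln(5.243/1.333) = 0.1932 mol/dm³.
Y_D = C_D/C_{A0} = 0.1932/4.54 = 0.0426.

0.0426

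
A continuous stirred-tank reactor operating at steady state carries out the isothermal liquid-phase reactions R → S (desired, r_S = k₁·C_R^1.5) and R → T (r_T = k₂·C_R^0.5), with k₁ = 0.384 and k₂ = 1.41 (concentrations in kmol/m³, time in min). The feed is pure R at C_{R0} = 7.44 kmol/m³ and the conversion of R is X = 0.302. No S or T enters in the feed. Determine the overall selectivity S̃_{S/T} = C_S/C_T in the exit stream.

1.41

Exit C_R = C_{R0}(1−X) = 7.44×0.698 = 5.193 kmol/m³.
In a CSTR the entire volume is at exit conditions, so r_S = 0.384×5.193^1.5 = 4.544 and r_T = 1.41×5.193^0.5 = 3.213.
Overall selectivity = C_S/C_T = r_Sτ/(r_Tτ) = r_S/r_T = 1.41.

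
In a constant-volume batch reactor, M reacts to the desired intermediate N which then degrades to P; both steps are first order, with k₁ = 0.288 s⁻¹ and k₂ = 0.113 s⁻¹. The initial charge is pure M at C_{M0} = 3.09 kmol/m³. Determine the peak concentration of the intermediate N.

1.69 kmol/m³

Evaluating C_N at t_opt = ln(k₂/k₁)/(k₂−k₁) gives C_{N,max}/C_{M0} = (k₁/k₂)^[k₂/(k₂−k₁)].
= (0.288/0.113)^(0.113/(0.113−0.288)) = (2.549)^(-0.6457) = 0.5466.
C_{N,max} = 0.5466×3.09 = 1.69 kmol/m³.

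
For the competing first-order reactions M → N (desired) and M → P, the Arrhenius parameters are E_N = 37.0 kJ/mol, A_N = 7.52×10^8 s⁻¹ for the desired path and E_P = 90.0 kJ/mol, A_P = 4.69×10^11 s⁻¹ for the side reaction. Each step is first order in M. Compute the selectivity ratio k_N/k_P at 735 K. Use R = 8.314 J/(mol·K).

k_N/k_P = (A_N/A_P)·exp[−(E_N−E_P)/(RT)] = (A_N/A_P)·exp[(E_P−E_N)/(RT)].
(E_P−E_N)/(RT) = (90.0−37.0)×10³/(8.314×735) = 53000/6111 = 8.673.
k_N/k_P = (7.52×10^8/4.69×10^11)·exp(8.673) = 0.001603 × 5844 = 9.37.
Since E_N < E_P, lowering the temperature improves selectivity toward N.

9.37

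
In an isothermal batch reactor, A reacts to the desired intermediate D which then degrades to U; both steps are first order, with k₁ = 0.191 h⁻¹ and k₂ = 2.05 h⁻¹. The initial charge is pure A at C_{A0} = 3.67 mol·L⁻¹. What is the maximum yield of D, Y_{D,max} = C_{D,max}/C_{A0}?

For a first-order series the maximum intermediate yield is C_{D,max}/C_{A0} = (k₁/k₂)^[k₂/(k₂−k₁)].
= (0.191/2.05)^(2.05/(2.05−0.191)) = (0.09317)^(1.103) = 0.07301.

0.0730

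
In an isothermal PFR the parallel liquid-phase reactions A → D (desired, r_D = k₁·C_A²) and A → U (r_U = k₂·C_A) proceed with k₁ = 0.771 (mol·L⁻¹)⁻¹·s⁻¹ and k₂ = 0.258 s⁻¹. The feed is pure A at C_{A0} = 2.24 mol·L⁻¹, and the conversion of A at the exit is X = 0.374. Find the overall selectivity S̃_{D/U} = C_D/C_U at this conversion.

5.36

C_A = C_{A0}(1−X) = 1.402 mol·L⁻¹.
Along a PFR/batch, dC_U/dC_A = −r_U/(r_D+r_U) = −k₂/(k₂+k₁·C_A).
Integrating from C_{A0} to C_A: C_U = (0.258/0.771)·ln[(0.258+0.771·2.24)/(0.258+0.771·1.40)] = 0.3346·ln(1.985/1.339) = 0.1317 mol·L⁻¹.
Then C_D = (C_{A0}−C_A) − C_U = 0.8378 − 0.1317 = 0.7060 mol·L⁻¹.
S̃_{D/U} = C_D/C_U = 0.7060/0.1317 = 5.36.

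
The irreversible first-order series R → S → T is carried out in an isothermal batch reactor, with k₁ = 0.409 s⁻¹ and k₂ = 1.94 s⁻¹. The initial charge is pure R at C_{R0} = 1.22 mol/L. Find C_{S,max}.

Evaluating C_S at t_opt = ln(k₂/k₁)/(k₂−k₁) gives C_{S,max}/C_{R0} = (k₁/k₂)^[k₂/(k₂−k₁)].
= (0.409/1.94)^(1.94/(1.94−0.409)) = (0.2108)^(1.267) = 0.1391.
C_{S,max} = 0.1391×1.22 = 0.170 mol/L.

0.170 mol/L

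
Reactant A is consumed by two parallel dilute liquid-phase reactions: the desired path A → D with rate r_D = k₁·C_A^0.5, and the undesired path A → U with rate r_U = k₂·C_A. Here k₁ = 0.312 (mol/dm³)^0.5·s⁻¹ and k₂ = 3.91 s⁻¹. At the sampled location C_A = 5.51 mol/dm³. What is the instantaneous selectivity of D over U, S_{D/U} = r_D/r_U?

0.0340

S_{D/U} = r_D/r_U = (k₁·C_A^0.5)/(k₂·C_A) = (k₁/k₂)·C_A^-0.5.
= (0.312×5.510^0.5) / (3.91×5.510) = 0.7324/21.54 = 0.0340.
The undesired path is higher order in A, so low C_A (CSTR or dilute feed) favours D.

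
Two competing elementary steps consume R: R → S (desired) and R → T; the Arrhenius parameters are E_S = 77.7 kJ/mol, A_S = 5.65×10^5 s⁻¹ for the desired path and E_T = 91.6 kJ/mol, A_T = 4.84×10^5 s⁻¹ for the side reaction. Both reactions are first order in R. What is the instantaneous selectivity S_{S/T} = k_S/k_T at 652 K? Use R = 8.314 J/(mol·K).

Since both paths have the same order in R, the concentration cancels and S_{S/T} = k_S/k_T = (A_S/A_T)·exp[(E_T−E_S)/(RT)].
(E_T−E_S)/(RT) = (91.6−77.7)×10³/(8.314×652) = 13900/5421 = 2.564.
k_S/k_T = (5.65×10^5/4.84×10^5)·exp(2.564) = 1.167 × 12.99 = 15.2.

15.2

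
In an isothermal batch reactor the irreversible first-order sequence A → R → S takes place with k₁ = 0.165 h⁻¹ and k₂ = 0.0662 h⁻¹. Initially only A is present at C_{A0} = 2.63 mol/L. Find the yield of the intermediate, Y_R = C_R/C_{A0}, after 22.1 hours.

0.343

The intermediate concentration in a first-order A→B→C sequence is C_R = k₁C_{A0}(e^(−k₁t) − e^(−k₂t))/(k₂−k₁).
e^(−k₁t) = e^(−0.165×22.1) = e^(−3.647) = 0.02608; e^(−k₂t) = e^(−1.463) = 0.2315.
C_R = 0.165×2.63/(0.0662−0.165) × (0.02608−0.2315) = (-4.392)×(-0.2055) = 0.9024 mol/L.
Y_R = C_R/C_{A0} = 0.9024/2.63 = 0.343.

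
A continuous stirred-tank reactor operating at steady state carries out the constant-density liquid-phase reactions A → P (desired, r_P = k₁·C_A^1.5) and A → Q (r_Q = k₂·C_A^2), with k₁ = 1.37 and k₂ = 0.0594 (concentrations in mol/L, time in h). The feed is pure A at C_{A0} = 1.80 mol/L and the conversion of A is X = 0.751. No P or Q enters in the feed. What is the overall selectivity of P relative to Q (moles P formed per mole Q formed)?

34.5

Exit C_A = C_{A0}(1−X) = 1.80×0.249 = 0.4482 mol/L.
Rates in a CSTR are evaluated at the outlet concentration: r_P = 1.37×0.4482^1.5 = 0.4111, r_Q = 0.0594×0.4482^2 = 0.01193.
Overall selectivity = C_P/C_Q = r_Pτ/(r_Qτ) = r_P/r_Q = 34.5.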